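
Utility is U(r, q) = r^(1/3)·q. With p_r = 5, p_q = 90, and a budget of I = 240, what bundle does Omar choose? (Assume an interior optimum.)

MU_r = 1/3·r^(-2/3)·q and MU_q = r^(1/3).
MRS = MU_r/MU_q = (1/3)·q/r.
Tangency: set MRS = p_r/p_q = 5/90 = 1/18.
So (1/3)·q/r = 1/18, i.e. q = (1/6)·r.
Substitute into the budget 5·r + 90·q = 240: 20·r = 240, so r* = 12.
Then q* = (1/6)·12 = 2.

r* = 12, q* = 2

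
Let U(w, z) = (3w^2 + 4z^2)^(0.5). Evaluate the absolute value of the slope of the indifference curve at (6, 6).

For CES with ρ = 2, MRS = (3/4)·(z/w)^(-1).
At (6, 6): MRS = 0.75.
That is, one extra unit of w is worth 0.75 units of z at the margin.

MRS = 0.75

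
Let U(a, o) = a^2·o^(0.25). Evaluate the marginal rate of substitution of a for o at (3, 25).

MU_a = 2·a·o^(0.25) and MU_o = 0.25·a^2·o^(-0.75).
MRS = MU_a/MU_o = (8)·o/a.
At (3, 25): MRS = 200/3.
That is, one extra unit of a is worth 200/3 units of o at the margin.

MRS = 200/3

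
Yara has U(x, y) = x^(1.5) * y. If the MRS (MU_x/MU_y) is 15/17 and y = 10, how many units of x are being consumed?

x = 17

MU_x = 1.5·√x·y and MU_y = x^(1.5).
MRS = MU_x/MU_y = (1.5)·y/x.
Substitute y = 10: MRS = 15/x. Setting 15/x = 15/17 gives x = 15/(15/17) = 17.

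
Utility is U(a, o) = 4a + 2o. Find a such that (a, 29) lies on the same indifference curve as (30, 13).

U(30, 13) = 146.
Set U(a, 29) = 146 and solve.
4a + 2·29 = 146 ⇒ 4a = 88 ⇒ a = 22.
Check: U(22, 29) = 146.

a = 22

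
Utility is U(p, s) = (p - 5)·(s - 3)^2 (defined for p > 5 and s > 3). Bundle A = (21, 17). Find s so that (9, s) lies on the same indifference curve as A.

U(21, 17) = 3136.
Set U(9, s) = 3136 and solve.
With p = 9: (9 − 5) = 4, so (s − 3)^2 = 3136/4 = 784.
Taking the square root (with s > 3): s − 3 = 28, so s = 31.
Check: U(9, 31) = 3136.

s = 31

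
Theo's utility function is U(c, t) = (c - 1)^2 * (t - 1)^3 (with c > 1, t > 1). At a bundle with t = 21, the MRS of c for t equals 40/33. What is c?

MU_c = 2·(c−1)·(t−1)^3, MU_t = 3·(c−1)^2·(t−1)^2.
MRS = (2/3)·(t−1)/(c−1).
Substitute t = 21: MRS = (40/3)/(c − 1). Setting this equal to 40/33 gives c − 1 = (40/3)/(40/33) = 11, so c = 12.

c = 12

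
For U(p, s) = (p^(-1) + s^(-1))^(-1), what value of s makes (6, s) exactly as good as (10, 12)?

s = 60

U depends on (p, s) only through S = p^(-1) + s^(-1), so equal utility means equal S. At (10, 12): S = 11/60.
With p = 6: 6^(-1) = 1/6, so s^(-1) = 11/60 − 1/6 = 1/60.
Hence s = 1/(1/60) = 60.
Check: U(6, 60) = 5.4545.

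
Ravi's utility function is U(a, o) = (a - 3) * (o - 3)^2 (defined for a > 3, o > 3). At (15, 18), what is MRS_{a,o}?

MRS = 0.625

MU_a = (o−3)^2, MU_o = 2·(a−3)·(o−3).
MRS = (1/2)·(o−3)/(a−3).
At (15, 18): MRS = 0.625.
That is, one extra unit of a is worth 0.625 units of o at the margin.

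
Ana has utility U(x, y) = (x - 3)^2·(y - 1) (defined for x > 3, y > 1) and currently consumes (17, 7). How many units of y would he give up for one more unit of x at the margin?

MU_x = 2·(x−3)·(y−1), MU_y = (x−3)^2.
MRS = (2/1)·(y−1)/(x−3).
At (17, 7): MRS = 6/7.
The indifference curve has slope −6/7 at this bundle.

MRS = 6/7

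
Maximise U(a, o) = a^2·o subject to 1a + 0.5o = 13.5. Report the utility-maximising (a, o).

a* = 9, o* = 9

MU_a = 2·a·o and MU_o = a^2.
MRS = MU_a/MU_o = (2/1)·o/a.
Tangency: set MRS = p_a/p_o = 1/0.5 = 2.
So (2/1)·o/a = 2, i.e. o = a.
Substitute into the budget 1·a + 0.5·o = 13.5: 1.5·a = 13.5, so a* = 9.
Then o* = 9.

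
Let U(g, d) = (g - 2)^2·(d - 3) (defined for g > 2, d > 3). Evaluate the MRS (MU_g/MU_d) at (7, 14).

MU_g = 2·(g−2)·(d−3), MU_d = (g−2)^2.
MRS = (2/1)·(d−3)/(g−2).
At (7, 14): MRS = 4.4.
The indifference curve has slope −4.4 at this bundle.

MRS = 4.4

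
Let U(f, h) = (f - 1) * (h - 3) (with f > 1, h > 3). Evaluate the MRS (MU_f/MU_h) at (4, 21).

MU_f = (h−3), MU_h = (f−1).
MRS = (h−3)/(f−1).
At (4, 21): MRS = 6.
The indifference curve has slope −6 at this bundle.

MRS = 6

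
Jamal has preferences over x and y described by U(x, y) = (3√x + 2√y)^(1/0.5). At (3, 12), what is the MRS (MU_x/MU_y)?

For CES with ρ = 0.5, MRS = (3/2)·√(y/x).
At (3, 12): MRS = 3.
The indifference curve has slope −3 at this bundle.

MRS = 3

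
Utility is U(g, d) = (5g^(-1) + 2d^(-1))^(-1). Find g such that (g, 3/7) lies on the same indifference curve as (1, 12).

g = 10

U depends on (g, d) only through S = 5g^(-1) + 2d^(-1), so equal utility means equal S. At (1, 12): S = 31/6.
With d = 3/7: 2·(3/7)^(-1) = 14/3, so 5g^(-1) = 31/6 − 14/3 = 0.5, i.e. g^(-1) = 0.1.
Hence g = 1/0.1 = 10.
Check: U(10, 3/7) = 0.1935.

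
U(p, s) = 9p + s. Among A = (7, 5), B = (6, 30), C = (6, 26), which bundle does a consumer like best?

Evaluate utility at each bundle:
U(A) = 68.
U(B) = 84.
U(C) = 80.
Highest utility is B, so B ≻ C ≻ A.

Bundle B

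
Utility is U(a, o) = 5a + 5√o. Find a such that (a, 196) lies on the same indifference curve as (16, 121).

U(16, 121) = 135.
Set U(a, 196) = 135 and solve.
With o = 196: √196 = 14, so 5a = 135 − 5·14 = 65 and a = 13.
Check: U(13, 196) = 135.

a = 13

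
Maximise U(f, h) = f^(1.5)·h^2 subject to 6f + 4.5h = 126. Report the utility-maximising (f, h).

f* = 9, h* = 16

MU_f = 1.5·√f·h^2 and MU_h = 2·f^(1.5)·h.
MRS = MU_f/MU_h = (0.75)·h/f.
Tangency: set MRS = p_f/p_h = 6/4.5 = 4/3.
So (0.75)·h/f = 4/3, i.e. h = (16/9)·f.
Substitute into the budget 6·f + 4.5·h = 126: 14·f = 126, so f* = 9.
Then h* = (16/9)·9 = 16.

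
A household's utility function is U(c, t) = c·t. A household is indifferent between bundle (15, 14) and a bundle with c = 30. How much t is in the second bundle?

U(15, 14) = 210.
Set U(30, t) = 210 and solve.
With c = 30: t = 210/30 = 7.
Check: U(30, 7) = 210.

t = 7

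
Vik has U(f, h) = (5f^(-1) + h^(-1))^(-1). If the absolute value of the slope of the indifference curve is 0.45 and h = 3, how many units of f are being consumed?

f = 10

For CES with ρ = -1, MRS = (5/1)·(h/f)^2.
Setting (5/1)·(3/f)^2 = 0.45 gives (3/f)^2 = 9/100, so 3/f = 0.3 and f = 10.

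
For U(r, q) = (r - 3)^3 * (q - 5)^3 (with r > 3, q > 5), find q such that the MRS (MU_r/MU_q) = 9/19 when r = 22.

q = 14

MU_r = 3·(r−3)^2·(q−5)^3, MU_q = 3·(r−3)^3·(q−5)^2.
MRS = (q−5)/(r−3).
Substitute r = 22: MRS = (q − 5)/19. Setting this equal to 9/19 gives q − 5 = (9/19)·19 = 9, so q = 14.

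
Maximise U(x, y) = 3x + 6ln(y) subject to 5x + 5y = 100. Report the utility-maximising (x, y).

x* = 18, y* = 2

MU_x = 3, MU_y = 6/y.
MRS = 3 ÷ (6/y).
Tangency: set MRS = p_x/p_y = 5/5 = 1.
MRS depends only on y: 0.5·y = 1 ⇒ y* = 1/0.5 = 2.
From the budget, 5·x = 100 − 5·2 = 90, so x* = 18.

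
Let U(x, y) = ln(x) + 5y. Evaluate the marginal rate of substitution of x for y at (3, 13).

MRS = 1/15

MU_x = 1/x, MU_y = 5.
MRS = 1/x ÷ 5.
At (3, 13): MRS = 1/15.
So at (3, 13) the consumer would give up 1/15 units of y for one more unit of x.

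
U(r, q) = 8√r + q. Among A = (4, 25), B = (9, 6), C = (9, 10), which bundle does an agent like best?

Evaluate utility at each bundle:
U(A) = 41.000.
U(B) = 30.000.
U(C) = 34.000.
Highest utility is A, so A ≻ C ≻ B.

Bundle A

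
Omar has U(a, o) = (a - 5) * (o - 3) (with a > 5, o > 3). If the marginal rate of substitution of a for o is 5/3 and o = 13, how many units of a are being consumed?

a = 11

MU_a = (o−3), MU_o = (a−5).
MRS = (o−3)/(a−5).
Substitute o = 13: MRS = 10/(a − 5). Setting this equal to 5/3 gives a − 5 = 10/(5/3) = 6, so a = 11.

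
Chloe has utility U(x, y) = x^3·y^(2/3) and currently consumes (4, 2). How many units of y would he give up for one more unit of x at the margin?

MRS = 2.25

MU_x = 3·x^2·y^(2/3) and MU_y = 2/3·x^3·y^(-1/3).
MRS = MU_x/MU_y = (4.5)·y/x.
At (4, 2): MRS = 2.25.
So at (4, 2) the consumer would give up 2.25 units of y for one more unit of x.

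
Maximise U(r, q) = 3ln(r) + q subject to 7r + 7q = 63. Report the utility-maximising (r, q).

MU_r = 3/r, MU_q = 1.
MRS = 3/r ÷ 1.
Tangency: set MRS = p_r/p_q = 7/7 = 1.
MRS depends only on r: 3/r = 1 ⇒ r* = 3/1 = 3.
From the budget, 7·q = 63 − 7·3 = 42, so q* = 6.

r* = 3, q* = 6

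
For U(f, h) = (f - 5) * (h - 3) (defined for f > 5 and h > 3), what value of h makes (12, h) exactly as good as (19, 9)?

h = 15

U(19, 9) = 84.
Set U(12, h) = 84 and solve.
With f = 12: (12 − 5) = 7, so (h − 3) = 84/7 = 12.
So h = 3 + 12 = 15.
Check: U(12, 15) = 84.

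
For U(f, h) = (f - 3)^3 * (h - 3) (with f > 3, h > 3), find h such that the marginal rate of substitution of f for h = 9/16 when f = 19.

MU_f = 3·(f−3)^2·(h−3), MU_h = (f−3)^3.
MRS = (3/1)·(h−3)/(f−3).
Substitute f = 19: MRS = (h − 3)/(16/3). Setting this equal to 9/16 gives h − 3 = (9/16)·(16/3) = 3, so h = 6.

h = 6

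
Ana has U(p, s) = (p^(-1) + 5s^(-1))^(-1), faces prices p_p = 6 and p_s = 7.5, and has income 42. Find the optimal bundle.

For CES with ρ = -1, MRS = (1/5)·(s/p)^2.
Tangency: set MRS = p_p/p_s = 6/7.5 = 0.8.
So (s/p)^2 = 4; taking the square root, s/p = 2, i.e. s = 2·p.
Substitute into the budget 6·p + 7.5·s = 42: 21·p = 42, so p* = 2 and s* = 2·2 = 4.

p* = 2, s* = 4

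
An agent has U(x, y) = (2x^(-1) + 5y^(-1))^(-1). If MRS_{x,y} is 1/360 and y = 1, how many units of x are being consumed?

For CES with ρ = -1, MRS = (2/5)·(y/x)^2.
Setting (2/5)·(1/x)^2 = 1/360 gives (1/x)^2 = 1/144, so 1/x = 1/12 and x = 12.

x = 12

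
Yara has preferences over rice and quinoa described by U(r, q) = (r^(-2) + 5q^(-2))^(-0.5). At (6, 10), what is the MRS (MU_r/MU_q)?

MRS = 25/27

For CES with ρ = -2, MRS = (1/5)·(q/r)^3.
At (6, 10): MRS = 25/27.
That is, one extra unit of r is worth 25/27 units of q at the margin.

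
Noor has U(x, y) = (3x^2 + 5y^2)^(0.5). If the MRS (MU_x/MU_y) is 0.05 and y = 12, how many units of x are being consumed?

For CES with ρ = 2, MRS = (3/5)·(y/x)^(-1).
Setting (3/5)·(12/x)^(-1) = 0.05 gives (12/x)^(-1) = 1/12, so 12/x = 12 and x = 1.

x = 1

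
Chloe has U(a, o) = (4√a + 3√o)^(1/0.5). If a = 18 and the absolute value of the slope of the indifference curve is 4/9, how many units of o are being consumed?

o = 2

For CES with ρ = 0.5, MRS = (4/3)·√(o/a).
Setting (4/3)·√(o/18) = 4/9 gives √(o/18) = 1/3, so o/18 = 1/9 and o = 2.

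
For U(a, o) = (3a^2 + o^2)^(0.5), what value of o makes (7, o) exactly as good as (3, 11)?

U depends on (a, o) only through S = 3a^2 + o^2, so equal utility means equal S. At (3, 11): S = 148.
With a = 7: 3·7^2 = 147, so o^2 = 148 − 147 = 1.
Hence o = √1 = 1.
Check: U(7, 1) = 12.1655.

o = 1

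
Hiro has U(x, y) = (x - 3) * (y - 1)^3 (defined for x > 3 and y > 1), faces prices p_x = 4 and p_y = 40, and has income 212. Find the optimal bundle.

MU_x = (y−1)^3, MU_y = 3·(x−3)·(y−1)^2.
MRS = (1/3)·(y−1)/(x−3).
Tangency: set MRS = p_x/p_y = 4/40 = 0.1.
So (1/3)·(y − 1)/(x − 3) = 0.1, i.e. (y − 1) = 0.3·(x − 3).
Rewrite the budget in excess-of-subsistence terms: 4·(x − 3) + 40·(y − 1) = 212 − 4·3 − 40·1 = 160.
Substituting, 16·(x − 3) = 160, so x − 3 = 10 and x* = 13.
Then y − 1 = 0.3·10 = 3, so y* = 4.

x* = 13, y* = 4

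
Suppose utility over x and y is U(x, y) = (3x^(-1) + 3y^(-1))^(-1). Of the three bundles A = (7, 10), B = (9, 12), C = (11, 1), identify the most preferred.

Evaluate utility at each bundle:
U(A) = 1.373.
U(B) = 1.714.
U(C) = 0.306.
Highest utility is B, so B ≻ A ≻ C.

Bundle B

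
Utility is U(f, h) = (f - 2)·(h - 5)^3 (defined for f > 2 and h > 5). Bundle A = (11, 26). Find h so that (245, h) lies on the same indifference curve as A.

U(11, 26) = 83349.
Set U(245, h) = 83349 and solve.
With f = 245: (245 − 2) = 243, so (h − 5)^3 = 83349/243 = 343.
Taking the cube root (with h > 5): h − 5 = 7, so h = 12.
Check: U(245, 12) = 83349.

h = 12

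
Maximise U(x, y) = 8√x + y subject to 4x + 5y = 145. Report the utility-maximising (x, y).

MU_x = 8/(2√x), MU_y = 1.
MRS = 8/(2√x) ÷ 1.
Tangency: set MRS = p_x/p_y = 4/5 = 0.8.
MRS depends only on x: 4/√x = 0.8 ⇒ √x = 4/0.8 = 5 ⇒ x* = 25.
From the budget, 5·y = 145 − 4·25 = 45, so y* = 9.

x* = 25, y* = 9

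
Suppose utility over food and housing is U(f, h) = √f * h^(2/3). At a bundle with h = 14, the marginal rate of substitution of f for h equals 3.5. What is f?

f = 3

MU_f = 0.5·f^(-0.5)·h^(2/3) and MU_h = 2/3·√f·h^(-1/3).
MRS = MU_f/MU_h = (0.75)·h/f.
Substitute h = 14: MRS = 10.5/f. Setting 10.5/f = 3.5 gives f = 10.5/3.5 = 3.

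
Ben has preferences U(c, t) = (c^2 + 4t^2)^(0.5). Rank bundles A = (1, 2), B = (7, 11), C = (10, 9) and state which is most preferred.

Evaluate utility at each bundle:
U(A) = 4.123.
U(B) = 23.087.
U(C) = 20.591.
Highest utility is B, so B ≻ C ≻ A.

Bundle B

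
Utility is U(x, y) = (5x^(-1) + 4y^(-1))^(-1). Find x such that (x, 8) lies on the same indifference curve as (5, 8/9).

U depends on (x, y) only through S = 5x^(-1) + 4y^(-1), so equal utility means equal S. At (5, 8/9): S = 5.5.
With y = 8: 4·8^(-1) = 0.5, so 5x^(-1) = 5.5 − 0.5 = 5, i.e. x^(-1) = 1.
Hence x = 1/1 = 1.
Check: U(1, 8) = 0.1818.

x = 1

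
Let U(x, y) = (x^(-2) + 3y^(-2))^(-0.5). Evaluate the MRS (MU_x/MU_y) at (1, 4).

MRS = 64/3

For CES with ρ = -2, MRS = (1/3)·(y/x)^3.
At (1, 4): MRS = 64/3.
The indifference curve has slope −64/3 at this bundle.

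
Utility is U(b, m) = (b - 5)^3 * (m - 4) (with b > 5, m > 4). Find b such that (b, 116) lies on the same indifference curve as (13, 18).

U(13, 18) = 7168.
Set U(b, 116) = 7168 and solve.
With m = 116: (116 − 4) = 112, so (b − 5)^3 = 7168/112 = 64.
Taking the cube root (with b > 5): b − 5 = 4, so b = 9.
Check: U(9, 116) = 7168.

b = 9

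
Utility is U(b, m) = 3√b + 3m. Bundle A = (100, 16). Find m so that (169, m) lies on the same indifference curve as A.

U(100, 16) = 78.
Set U(169, m) = 78 and solve.
With b = 169: √169 = 13, so 3m = 78 − 3·13 = 39 and m = 13.
Check: U(169, 13) = 78.

m = 13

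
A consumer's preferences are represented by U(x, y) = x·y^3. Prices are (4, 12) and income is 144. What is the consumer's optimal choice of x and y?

MU_x = y^3 and MU_y = 3·x·y^2.
MRS = MU_x/MU_y = (1/3)·y/x.
Tangency: set MRS = p_x/p_y = 4/12 = 1/3.
So (1/3)·y/x = 1/3, i.e. y = x.
Substitute into the budget 4·x + 12·y = 144: 16·x = 144, so x* = 9.
Then y* = 9.

x* = 9, y* = 9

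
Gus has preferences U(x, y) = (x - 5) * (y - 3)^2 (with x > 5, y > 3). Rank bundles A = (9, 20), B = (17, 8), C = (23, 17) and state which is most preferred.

Evaluate utility at each bundle:
U(A) = 1156.
U(B) = 300.
U(C) = 3528.
Highest utility is C, so C ≻ A ≻ B.

Bundle C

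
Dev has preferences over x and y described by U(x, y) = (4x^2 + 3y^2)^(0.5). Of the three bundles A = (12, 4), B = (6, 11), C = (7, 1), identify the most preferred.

Bundle A

Evaluate utility at each bundle:
U(A) = 24.980.
U(B) = 22.517.
U(C) = 14.107.
Highest utility is A, so A ≻ B ≻ C.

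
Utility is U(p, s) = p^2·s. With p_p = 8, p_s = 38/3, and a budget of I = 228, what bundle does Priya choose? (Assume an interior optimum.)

MU_p = 2·p·s and MU_s = p^2.
MRS = MU_p/MU_s = (2/1)·s/p.
Tangency: set MRS = p_p/p_s = 8/(38/3) = 12/19.
So (2/1)·s/p = 12/19, i.e. s = (6/19)·p.
Substitute into the budget 8·p + (38/3)·s = 228: 12·p = 228, so p* = 19.
Then s* = (6/19)·19 = 6.

p* = 19, s* = 6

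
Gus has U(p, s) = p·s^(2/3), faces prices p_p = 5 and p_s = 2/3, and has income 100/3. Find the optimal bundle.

MU_p = s^(2/3) and MU_s = 2/3·p·s^(-1/3).
MRS = MU_p/MU_s = (1.5)·s/p.
Tangency: set MRS = p_p/p_s = 5/(2/3) = 7.5.
So (1.5)·s/p = 7.5, i.e. s = 5·p.
Substitute into the budget 5·p + (2/3)·s = 100/3: (25/3)·p = 100/3, so p* = 4.
Then s* = 5·4 = 20.

p* = 4, s* = 20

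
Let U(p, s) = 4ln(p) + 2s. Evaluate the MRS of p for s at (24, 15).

MU_p = 4/p, MU_s = 2.
MRS = 4/p ÷ 2.
At (24, 15): MRS = 1/12.
That is, one extra unit of p is worth 1/12 units of s at the margin.

MRS = 1/12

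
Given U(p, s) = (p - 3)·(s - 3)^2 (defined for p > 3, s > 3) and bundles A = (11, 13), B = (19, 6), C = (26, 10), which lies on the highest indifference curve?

Bundle C

Evaluate utility at each bundle:
U(A) = 800.
U(B) = 144.
U(C) = 1127.
Highest utility is C, so C ≻ A ≻ B.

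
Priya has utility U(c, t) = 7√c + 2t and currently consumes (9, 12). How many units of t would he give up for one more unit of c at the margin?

MU_c = 7/(2√c), MU_t = 2.
MRS = 7/(2√c) ÷ 2.
At (9, 12): MRS = 7/12.
The indifference curve has slope −7/12 at this bundle.

MRS = 7/12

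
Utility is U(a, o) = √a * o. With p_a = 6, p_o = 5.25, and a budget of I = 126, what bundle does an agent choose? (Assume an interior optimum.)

a* = 7, o* = 16

MU_a = 0.5·a^(-0.5)·o and MU_o = √a.
MRS = MU_a/MU_o = (0.5)·o/a.
Tangency: set MRS = p_a/p_o = 6/5.25 = 8/7.
So (0.5)·o/a = 8/7, i.e. o = (16/7)·a.
Substitute into the budget 6·a + 5.25·o = 126: 18·a = 126, so a* = 7.
Then o* = (16/7)·7 = 16.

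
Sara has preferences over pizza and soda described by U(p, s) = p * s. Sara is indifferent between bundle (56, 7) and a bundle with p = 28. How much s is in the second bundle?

U(56, 7) = 392.
Set U(28, s) = 392 and solve.
With p = 28: s = 392/28 = 14.
Check: U(28, 14) = 392.

s = 14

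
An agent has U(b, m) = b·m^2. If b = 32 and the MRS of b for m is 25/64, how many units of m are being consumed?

m = 25

MU_b = m^2 and MU_m = 2·b·m.
MRS = MU_b/MU_m = (1/2)·m/b.
Substitute b = 32: MRS = m/64. Setting m/64 = 25/64 gives m = (25/64)·64 = 25.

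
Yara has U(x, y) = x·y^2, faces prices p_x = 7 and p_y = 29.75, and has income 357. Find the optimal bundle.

MU_x = y^2 and MU_y = 2·x·y.
MRS = MU_x/MU_y = (1/2)·y/x.
Tangency: set MRS = p_x/p_y = 7/29.75 = 4/17.
So (1/2)·y/x = 4/17, i.e. y = (8/17)·x.
Substitute into the budget 7·x + 29.75·y = 357: 21·x = 357, so x* = 17.
Then y* = (8/17)·17 = 8.

x* = 17, y* = 8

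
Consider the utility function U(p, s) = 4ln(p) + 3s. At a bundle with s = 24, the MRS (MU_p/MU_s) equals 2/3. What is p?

MU_p = 4/p, MU_s = 3.
MRS = 4/p ÷ 3.
MRS depends only on p: (4/3)/p = 2/3 ⇒ p = (4/3)/(2/3) = 2.

p = 2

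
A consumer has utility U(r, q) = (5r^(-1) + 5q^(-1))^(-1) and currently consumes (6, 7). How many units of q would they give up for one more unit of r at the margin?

MRS = 49/36

For CES with ρ = -1, MRS = (q/r)^2.
At (6, 7): MRS = 49/36.
So at (6, 7) the consumer would give up 49/36 units of q for one more unit of r.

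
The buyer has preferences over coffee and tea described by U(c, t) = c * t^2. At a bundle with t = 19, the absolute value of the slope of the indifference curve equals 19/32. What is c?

MU_c = t^2 and MU_t = 2·c·t.
MRS = MU_c/MU_t = (1/2)·t/c.
Substitute t = 19: MRS = 9.5/c. Setting 9.5/c = 19/32 gives c = 9.5/(19/32) = 16.

c = 16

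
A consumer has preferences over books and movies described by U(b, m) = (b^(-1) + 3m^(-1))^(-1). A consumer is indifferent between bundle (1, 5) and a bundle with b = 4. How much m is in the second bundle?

U depends on (b, m) only through S = b^(-1) + 3m^(-1), so equal utility means equal S. At (1, 5): S = 1.6.
With b = 4: 4^(-1) = 0.25, so 3m^(-1) = 1.6 − 0.25 = 1.35, i.e. m^(-1) = 0.45.
Hence m = 1/0.45 = 20/9.
Check: U(4, 20/9) = 0.625.

m = 20/9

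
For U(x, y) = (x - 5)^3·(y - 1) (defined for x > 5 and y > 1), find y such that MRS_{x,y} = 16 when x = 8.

MU_x = 3·(x−5)^2·(y−1), MU_y = (x−5)^3.
MRS = (3/1)·(y−1)/(x−5).
Substitute x = 8: MRS = (y − 1)/1. Setting this equal to 16 gives y − 1 = 16·1 = 16, so y = 17.

y = 17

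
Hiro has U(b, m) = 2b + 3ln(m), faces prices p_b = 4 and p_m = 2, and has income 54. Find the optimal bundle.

MU_b = 2, MU_m = 3/m.
MRS = 2 ÷ (3/m).
Tangency: set MRS = p_b/p_m = 4/2 = 2.
MRS depends only on m: (2/3)·m = 2 ⇒ m* = 2/(2/3) = 3.
From the budget, 4·b = 54 − 2·3 = 48, so b* = 12.

b* = 12, m* = 3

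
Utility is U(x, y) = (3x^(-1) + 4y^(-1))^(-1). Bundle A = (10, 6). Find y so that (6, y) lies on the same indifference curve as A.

U depends on (x, y) only through S = 3x^(-1) + 4y^(-1), so equal utility means equal S. At (10, 6): S = 29/30.
With x = 6: 3·6^(-1) = 0.5, so 4y^(-1) = 29/30 − 0.5 = 7/15, i.e. y^(-1) = 7/60.
Hence y = 1/(7/60) = 60/7.
Check: U(6, 60/7) = 1.0345.

y = 60/7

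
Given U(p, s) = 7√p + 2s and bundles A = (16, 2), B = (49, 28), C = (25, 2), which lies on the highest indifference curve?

Evaluate utility at each bundle:
U(A) = 32.000.
U(B) = 105.000.
U(C) = 39.000.
Highest utility is B, so B ≻ C ≻ A.

Bundle B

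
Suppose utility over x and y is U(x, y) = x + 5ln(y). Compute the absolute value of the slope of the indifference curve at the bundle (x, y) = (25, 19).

MU_x = 1, MU_y = 5/y.
MRS = 1 ÷ (5/y).
At (25, 19): MRS = 3.8.
The indifference curve has slope −3.8 at this bundle.

MRS = 3.8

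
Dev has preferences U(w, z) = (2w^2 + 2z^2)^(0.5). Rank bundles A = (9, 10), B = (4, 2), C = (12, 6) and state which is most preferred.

Evaluate utility at each bundle:
U(A) = 19.026.
U(B) = 6.325.
U(C) = 18.974.
Highest utility is A, so A ≻ C ≻ B.

Bundle A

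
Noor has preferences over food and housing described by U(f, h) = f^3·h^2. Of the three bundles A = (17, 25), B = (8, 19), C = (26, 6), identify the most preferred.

Evaluate utility at each bundle:
U(A) = 3070625.
U(B) = 184832.
U(C) = 632736.
Highest utility is A, so A ≻ C ≻ B.

Bundle A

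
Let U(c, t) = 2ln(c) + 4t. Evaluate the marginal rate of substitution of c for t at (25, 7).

MRS = 1/50

MU_c = 2/c, MU_t = 4.
MRS = 2/c ÷ 4.
At (25, 7): MRS = 1/50.
That is, one extra unit of c is worth 1/50 units of t at the margin.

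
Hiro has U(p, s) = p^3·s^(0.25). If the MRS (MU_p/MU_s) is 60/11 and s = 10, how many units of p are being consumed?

p = 22

MU_p = 3·p^2·s^(0.25) and MU_s = 0.25·p^3·s^(-0.75).
MRS = MU_p/MU_s = (12)·s/p.
Substitute s = 10: MRS = 120/p. Setting 120/p = 60/11 gives p = 120/(60/11) = 22.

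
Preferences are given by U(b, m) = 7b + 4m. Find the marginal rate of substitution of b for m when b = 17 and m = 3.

MU_b = 7, MU_m = 4, so MRS = 7/4 = 1.75 at every bundle.
At (17, 3): MRS = 1.75.
So at (17, 3) the consumer would give up 1.75 units of m for one more unit of b.

MRS = 1.75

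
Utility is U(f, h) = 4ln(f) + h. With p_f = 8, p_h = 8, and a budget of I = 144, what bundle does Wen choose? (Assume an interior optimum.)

MU_f = 4/f, MU_h = 1.
MRS = 4/f ÷ 1.
Tangency: set MRS = p_f/p_h = 8/8 = 1.
MRS depends only on f: 4/f = 1 ⇒ f* = 4/1 = 4.
From the budget, 8·h = 144 − 8·4 = 112, so h* = 14.

f* = 4, h* = 14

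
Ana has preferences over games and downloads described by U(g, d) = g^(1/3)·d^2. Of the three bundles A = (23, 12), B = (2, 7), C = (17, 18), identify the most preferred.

Bundle C

Evaluate utility at each bundle:
U(A) = 409.517.
U(B) = 61.736.
U(C) = 833.095.
Highest utility is C, so C ≻ A ≻ B.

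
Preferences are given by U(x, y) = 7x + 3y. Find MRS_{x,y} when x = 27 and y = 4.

MU_x = 7, MU_y = 3, so MRS = 7/3 at every bundle.
At (27, 4): MRS = 7/3.
So at (27, 4) the consumer would give up 7/3 units of y for one more unit of x.

MRS = 7/3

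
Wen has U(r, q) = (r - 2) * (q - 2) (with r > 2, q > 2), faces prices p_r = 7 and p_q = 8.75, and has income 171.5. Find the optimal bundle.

r* = 12, q* = 10

MU_r = (q−2), MU_q = (r−2).
MRS = (q−2)/(r−2).
Tangency: set MRS = p_r/p_q = 7/8.75 = 0.8.
So (q − 2)/(r − 2) = 0.8, i.e. (q − 2) = 0.8·(r − 2).
Rewrite the budget in excess-of-subsistence terms: 7·(r − 2) + 8.75·(q − 2) = 171.5 − 7·2 − 8.75·2 = 140.
Substituting, 14·(r − 2) = 140, so r − 2 = 10 and r* = 12.
Then q − 2 = 0.8·10 = 8, so q* = 10.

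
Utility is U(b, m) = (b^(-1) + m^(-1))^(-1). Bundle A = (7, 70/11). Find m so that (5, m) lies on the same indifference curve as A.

U depends on (b, m) only through S = b^(-1) + m^(-1), so equal utility means equal S. At (7, 70/11): S = 0.3.
With b = 5: 5^(-1) = 0.2, so m^(-1) = 0.3 − 0.2 = 0.1.
Hence m = 1/0.1 = 10.
Check: U(5, 10) = 3.3333.

m = 10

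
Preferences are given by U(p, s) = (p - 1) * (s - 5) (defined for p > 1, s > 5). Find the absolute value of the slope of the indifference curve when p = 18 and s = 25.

MRS = 20/17

MU_p = (s−5), MU_s = (p−1).
MRS = (s−5)/(p−1).
At (18, 25): MRS = 20/17.
That is, one extra unit of p is worth 20/17 units of s at the margin.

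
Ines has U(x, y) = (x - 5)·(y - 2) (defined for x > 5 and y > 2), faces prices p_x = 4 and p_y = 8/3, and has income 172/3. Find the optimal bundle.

x* = 9, y* = 8

MU_x = (y−2), MU_y = (x−5).
MRS = (y−2)/(x−5).
Tangency: set MRS = p_x/p_y = 4/(8/3) = 1.5.
So (y − 2)/(x − 5) = 1.5, i.e. (y − 2) = 1.5·(x − 5).
Rewrite the budget in excess-of-subsistence terms: 4·(x − 5) + (8/3)·(y − 2) = 172/3 − 4·5 − (8/3)·2 = 32.
Substituting, 8·(x − 5) = 32, so x − 5 = 4 and x* = 9.
Then y − 2 = 1.5·4 = 6, so y* = 8.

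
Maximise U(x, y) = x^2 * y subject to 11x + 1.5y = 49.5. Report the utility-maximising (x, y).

x* = 3, y* = 11

MU_x = 2·x·y and MU_y = x^2.
MRS = MU_x/MU_y = (2/1)·y/x.
Tangency: set MRS = p_x/p_y = 11/1.5 = 22/3.
So (2/1)·y/x = 22/3, i.e. y = (11/3)·x.
Substitute into the budget 11·x + 1.5·y = 49.5: 16.5·x = 49.5, so x* = 3.
Then y* = (11/3)·3 = 11.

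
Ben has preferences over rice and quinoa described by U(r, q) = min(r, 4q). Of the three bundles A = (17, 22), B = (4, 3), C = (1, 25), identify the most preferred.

Bundle A

Evaluate utility at each bundle:
U(A) = 17.
U(B) = 4.
U(C) = 1.
Highest utility is A, so A ≻ B ≻ C.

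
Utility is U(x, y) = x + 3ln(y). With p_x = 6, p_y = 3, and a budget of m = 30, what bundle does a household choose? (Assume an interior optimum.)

MU_x = 1, MU_y = 3/y.
MRS = 1 ÷ (3/y).
Tangency: set MRS = p_x/p_y = 6/3 = 2.
MRS depends only on y: (1/3)·y = 2 ⇒ y* = 2/(1/3) = 6.
From the budget, 6·x = 30 − 3·6 = 12, so x* = 2.

x* = 2, y* = 6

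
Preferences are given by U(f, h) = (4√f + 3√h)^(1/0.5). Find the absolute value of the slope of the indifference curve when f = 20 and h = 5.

For CES with ρ = 0.5, MRS = (4/3)·√(h/f).
At (20, 5): MRS = 2/3.
The indifference curve has slope −2/3 at this bundle.

MRS = 2/3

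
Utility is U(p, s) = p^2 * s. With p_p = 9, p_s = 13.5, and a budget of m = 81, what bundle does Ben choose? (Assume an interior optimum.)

MU_p = 2·p·s and MU_s = p^2.
MRS = MU_p/MU_s = (2/1)·s/p.
Tangency: set MRS = p_p/p_s = 9/13.5 = 2/3.
So (2/1)·s/p = 2/3, i.e. s = (1/3)·p.
Substitute into the budget 9·p + 13.5·s = 81: 13.5·p = 81, so p* = 6.
Then s* = (1/3)·6 = 2.

p* = 6, s* = 2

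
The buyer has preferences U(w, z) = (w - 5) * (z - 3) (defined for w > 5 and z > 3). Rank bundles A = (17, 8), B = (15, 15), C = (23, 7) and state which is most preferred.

Bundle B

Evaluate utility at each bundle:
U(A) = 60.
U(B) = 120.
U(C) = 72.
Highest utility is B, so B ≻ C ≻ A.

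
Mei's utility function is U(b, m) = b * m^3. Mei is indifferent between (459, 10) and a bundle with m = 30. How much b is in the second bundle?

b = 17

U(459, 10) = 459000.
Set U(b, 30) = 459000 and solve.
With m = 30: 30^3 = 27000, so b = 459000/27000 = 17.
Check: U(17, 30) = 459000.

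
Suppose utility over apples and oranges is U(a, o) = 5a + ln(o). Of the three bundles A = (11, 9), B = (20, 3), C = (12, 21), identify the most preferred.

Evaluate utility at each bundle:
U(A) = 57.197.
U(B) = 101.099.
U(C) = 63.045.
Highest utility is B, so B ≻ C ≻ A.

Bundle B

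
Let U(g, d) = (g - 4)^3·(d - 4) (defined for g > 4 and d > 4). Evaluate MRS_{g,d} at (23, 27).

MRS = 69/19

MU_g = 3·(g−4)^2·(d−4), MU_d = (g−4)^3.
MRS = (3/1)·(d−4)/(g−4).
At (23, 27): MRS = 69/19.
That is, one extra unit of g is worth 69/19 units of d at the margin.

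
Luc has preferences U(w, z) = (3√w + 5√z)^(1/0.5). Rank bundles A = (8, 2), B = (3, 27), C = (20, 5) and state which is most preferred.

Evaluate utility at each bundle:
U(A) = 242.000.
U(B) = 972.000.
U(C) = 605.000.
Highest utility is B, so B ≻ C ≻ A.

Bundle B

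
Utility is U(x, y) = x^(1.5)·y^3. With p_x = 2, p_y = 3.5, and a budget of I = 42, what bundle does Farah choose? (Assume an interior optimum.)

x* = 7, y* = 8

MU_x = 1.5·√x·y^3 and MU_y = 3·x^(1.5)·y^2.
MRS = MU_x/MU_y = (0.5)·y/x.
Tangency: set MRS = p_x/p_y = 2/3.5 = 4/7.
So (0.5)·y/x = 4/7, i.e. y = (8/7)·x.
Substitute into the budget 2·x + 3.5·y = 42: 6·x = 42, so x* = 7.
Then y* = (8/7)·7 = 8.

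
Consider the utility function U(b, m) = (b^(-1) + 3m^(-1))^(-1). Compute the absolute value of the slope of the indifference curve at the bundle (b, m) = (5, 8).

MRS = 64/75

For CES with ρ = -1, MRS = (1/3)·(m/b)^2.
At (5, 8): MRS = 64/75.
That is, one extra unit of b is worth 64/75 units of m at the margin.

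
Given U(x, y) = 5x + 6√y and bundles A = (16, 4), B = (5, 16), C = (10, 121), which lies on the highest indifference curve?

Bundle C

Evaluate utility at each bundle:
U(A) = 92.000.
U(B) = 49.000.
U(C) = 116.000.
Highest utility is C, so C ≻ A ≻ B.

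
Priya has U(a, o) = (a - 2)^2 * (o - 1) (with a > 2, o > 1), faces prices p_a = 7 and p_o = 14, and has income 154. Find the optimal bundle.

MU_a = 2·(a−2)·(o−1), MU_o = (a−2)^2.
MRS = (2/1)·(o−1)/(a−2).
Tangency: set MRS = p_a/p_o = 7/14 = 0.5.
So (2/1)·(o − 1)/(a − 2) = 0.5, i.e. (o − 1) = 0.25·(a − 2).
Rewrite the budget in excess-of-subsistence terms: 7·(a − 2) + 14·(o − 1) = 154 − 7·2 − 14·1 = 126.
Substituting, 10.5·(a − 2) = 126, so a − 2 = 12 and a* = 14.
Then o − 1 = 0.25·12 = 3, so o* = 4.

a* = 14, o* = 4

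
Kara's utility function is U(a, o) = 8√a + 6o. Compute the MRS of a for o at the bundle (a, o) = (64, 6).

MRS = 1/12

MU_a = 8/(2√a), MU_o = 6.
MRS = 8/(2√a) ÷ 6.
At (64, 6): MRS = 1/12.
The indifference curve has slope −1/12 at this bundle.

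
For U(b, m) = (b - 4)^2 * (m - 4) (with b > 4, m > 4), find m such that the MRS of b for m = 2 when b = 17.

m = 17

MU_b = 2·(b−4)·(m−4), MU_m = (b−4)^2.
MRS = (2/1)·(m−4)/(b−4).
Substitute b = 17: MRS = (m − 4)/6.5. Setting this equal to 2 gives m − 4 = 2·6.5 = 13, so m = 17.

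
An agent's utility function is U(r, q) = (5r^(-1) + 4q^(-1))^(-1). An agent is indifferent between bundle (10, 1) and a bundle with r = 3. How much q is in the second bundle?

U depends on (r, q) only through S = 5r^(-1) + 4q^(-1), so equal utility means equal S. At (10, 1): S = 4.5.
With r = 3: 5·3^(-1) = 5/3, so 4q^(-1) = 4.5 − 5/3 = 17/6, i.e. q^(-1) = 17/24.
Hence q = 1/(17/24) = 24/17.
Check: U(3, 24/17) = 0.2222.

q = 24/17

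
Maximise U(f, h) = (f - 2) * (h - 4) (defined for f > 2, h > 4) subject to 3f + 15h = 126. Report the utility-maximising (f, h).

MU_f = (h−4), MU_h = (f−2).
MRS = (h−4)/(f−2).
Tangency: set MRS = p_f/p_h = 3/15 = 0.2.
So (h − 4)/(f − 2) = 0.2, i.e. (h − 4) = 0.2·(f − 2).
Rewrite the budget in excess-of-subsistence terms: 3·(f − 2) + 15·(h − 4) = 126 − 3·2 − 15·4 = 60.
Substituting, 6·(f − 2) = 60, so f − 2 = 10 and f* = 12.
Then h − 4 = 0.2·10 = 2, so h* = 6.

f* = 12, h* = 6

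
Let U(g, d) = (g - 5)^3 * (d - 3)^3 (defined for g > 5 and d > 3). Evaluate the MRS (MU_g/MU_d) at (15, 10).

MU_g = 3·(g−5)^2·(d−3)^3, MU_d = 3·(g−5)^3·(d−3)^2.
MRS = (d−3)/(g−5).
At (15, 10): MRS = 0.7.
That is, one extra unit of g is worth 0.7 units of d at the margin.

MRS = 0.7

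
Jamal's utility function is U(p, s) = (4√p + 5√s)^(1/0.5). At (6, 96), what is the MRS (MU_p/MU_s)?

For CES with ρ = 0.5, MRS = (4/5)·√(s/p).
At (6, 96): MRS = 3.2.
So at (6, 96) the consumer would give up 3.2 units of s for one more unit of p.

MRS = 3.2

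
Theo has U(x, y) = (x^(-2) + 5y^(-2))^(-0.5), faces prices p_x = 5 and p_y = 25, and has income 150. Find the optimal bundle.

For CES with ρ = -2, MRS = (1/5)·(y/x)^3.
Tangency: set MRS = p_x/p_y = 5/25 = 0.2.
So (y/x)^3 = 1; taking the cube root, y/x = 1, i.e. y = x.
Substitute into the budget 5·x + 25·y = 150: 30·x = 150, so x* = 5 and y* = 5.

x* = 5, y* = 5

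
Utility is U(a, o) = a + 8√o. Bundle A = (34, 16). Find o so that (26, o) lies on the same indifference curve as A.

o = 25

U(34, 16) = 66.
Set U(26, o) = 66 and solve.
With a = 26: 8√o = 66 − 26 = 40, so √o = 5 and o = 25.
Check: U(26, 25) = 66.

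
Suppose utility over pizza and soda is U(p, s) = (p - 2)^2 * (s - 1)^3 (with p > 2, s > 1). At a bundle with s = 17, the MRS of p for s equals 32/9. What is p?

p = 5

MU_p = 2·(p−2)·(s−1)^3, MU_s = 3·(p−2)^2·(s−1)^2.
MRS = (2/3)·(s−1)/(p−2).
Substitute s = 17: MRS = (32/3)/(p − 2). Setting this equal to 32/9 gives p − 2 = (32/3)/(32/9) = 3, so p = 5.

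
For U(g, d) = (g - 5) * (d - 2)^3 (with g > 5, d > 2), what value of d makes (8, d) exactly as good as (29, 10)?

U(29, 10) = 12288.
Set U(8, d) = 12288 and solve.
With g = 8: (8 − 5) = 3, so (d − 2)^3 = 12288/3 = 4096.
Taking the cube root (with d > 2): d − 2 = 16, so d = 18.
Check: U(8, 18) = 12288.

d = 18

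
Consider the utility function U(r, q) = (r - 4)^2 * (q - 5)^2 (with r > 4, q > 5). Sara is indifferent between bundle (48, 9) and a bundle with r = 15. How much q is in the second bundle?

q = 21

U(48, 9) = 30976.
Set U(15, q) = 30976 and solve.
With r = 15: (15 − 4)^2 = 121, so (q − 5)^2 = 30976/121 = 256.
Taking the square root (with q > 5): q − 5 = 16, so q = 21.
Check: U(15, 21) = 30976.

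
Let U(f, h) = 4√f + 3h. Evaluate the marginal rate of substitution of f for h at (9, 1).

MRS = 2/9

MU_f = 4/(2√f), MU_h = 3.
MRS = 4/(2√f) ÷ 3.
At (9, 1): MRS = 2/9.
That is, one extra unit of f is worth 2/9 units of h at the margin.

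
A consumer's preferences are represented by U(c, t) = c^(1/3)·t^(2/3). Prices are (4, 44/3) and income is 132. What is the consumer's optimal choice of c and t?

MU_c = 1/3·c^(-2/3)·t^(2/3) and MU_t = 2/3·c^(1/3)·t^(-1/3).
MRS = MU_c/MU_t = (0.5)·t/c.
Tangency: set MRS = p_c/p_t = 4/(44/3) = 3/11.
So (0.5)·t/c = 3/11, i.e. t = (6/11)·c.
Substitute into the budget 4·c + (44/3)·t = 132: 12·c = 132, so c* = 11.
Then t* = (6/11)·11 = 6.

c* = 11, t* = 6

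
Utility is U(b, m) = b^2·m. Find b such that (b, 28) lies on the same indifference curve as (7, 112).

U(7, 112) = 5488.
Set U(b, 28) = 5488 and solve.
With m = 28: b^2 = 5488/28 = 196; taking the square root, b = 14.
Check: U(14, 28) = 5488.

b = 14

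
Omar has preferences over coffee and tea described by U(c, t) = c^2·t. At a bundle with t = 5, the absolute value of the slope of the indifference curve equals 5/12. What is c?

c = 24

MU_c = 2·c·t and MU_t = c^2.
MRS = MU_c/MU_t = (2/1)·t/c.
Substitute t = 5: MRS = 10/c. Setting 10/c = 5/12 gives c = 10/(5/12) = 24.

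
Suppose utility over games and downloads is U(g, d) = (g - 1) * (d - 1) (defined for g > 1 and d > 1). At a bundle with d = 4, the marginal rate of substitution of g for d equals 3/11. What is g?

MU_g = (d−1), MU_d = (g−1).
MRS = (d−1)/(g−1).
Substitute d = 4: MRS = 3/(g − 1). Setting this equal to 3/11 gives g − 1 = 3/(3/11) = 11, so g = 12.

g = 12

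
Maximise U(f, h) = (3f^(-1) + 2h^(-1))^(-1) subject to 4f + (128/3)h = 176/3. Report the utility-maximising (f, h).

f* = 4, h* = 1

For CES with ρ = -1, MRS = (3/2)·(h/f)^2.
Tangency: set MRS = p_f/p_h = 4/(128/3) = 3/32.
So (h/f)^2 = 1/16; taking the square root, h/f = 0.25, i.e. h = 0.25·f.
Substitute into the budget 4·f + (128/3)·h = 176/3: (44/3)·f = 176/3, so f* = 4 and h* = 0.25·4 = 1.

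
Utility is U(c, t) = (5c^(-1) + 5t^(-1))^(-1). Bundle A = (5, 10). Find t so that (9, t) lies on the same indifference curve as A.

t = 90/17

U depends on (c, t) only through S = 5c^(-1) + 5t^(-1), so equal utility means equal S. At (5, 10): S = 1.5.
With c = 9: 5·9^(-1) = 5/9, so 5t^(-1) = 1.5 − 5/9 = 17/18, i.e. t^(-1) = 17/90.
Hence t = 1/(17/90) = 90/17.
Check: U(9, 90/17) = 0.6667.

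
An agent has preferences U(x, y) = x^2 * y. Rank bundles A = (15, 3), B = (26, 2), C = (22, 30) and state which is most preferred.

Bundle C

Evaluate utility at each bundle:
U(A) = 675.
U(B) = 1352.
U(C) = 14520.
Highest utility is C, so C ≻ B ≻ A.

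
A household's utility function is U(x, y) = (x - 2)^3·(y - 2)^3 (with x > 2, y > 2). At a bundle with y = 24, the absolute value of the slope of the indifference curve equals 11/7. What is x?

MU_x = 3·(x−2)^2·(y−2)^3, MU_y = 3·(x−2)^3·(y−2)^2.
MRS = (y−2)/(x−2).
Substitute y = 24: MRS = 22/(x − 2). Setting this equal to 11/7 gives x − 2 = 22/(11/7) = 14, so x = 16.

x = 16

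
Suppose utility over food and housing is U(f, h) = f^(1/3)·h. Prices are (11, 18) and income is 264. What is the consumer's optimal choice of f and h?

MU_f = 1/3·f^(-2/3)·h and MU_h = f^(1/3).
MRS = MU_f/MU_h = (1/3)·h/f.
Tangency: set MRS = p_f/p_h = 11/18.
So (1/3)·h/f = 11/18, i.e. h = (11/6)·f.
Substitute into the budget 11·f + 18·h = 264: 44·f = 264, so f* = 6.
Then h* = (11/6)·6 = 11.

f* = 6, h* = 11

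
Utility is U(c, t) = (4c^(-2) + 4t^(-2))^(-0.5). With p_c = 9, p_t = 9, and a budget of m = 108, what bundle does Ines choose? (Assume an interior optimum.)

c* = 6, t* = 6

For CES with ρ = -2, MRS = (t/c)^3.
Tangency: set MRS = p_c/p_t = 9/9 = 1.
So (t/c)^3 = 1; taking the cube root, t/c = 1, i.e. t = c.
Substitute into the budget 9·c + 9·t = 108: 18·c = 108, so c* = 6 and t* = 6.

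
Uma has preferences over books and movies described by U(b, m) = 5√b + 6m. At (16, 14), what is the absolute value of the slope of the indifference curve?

MRS = 5/48

MU_b = 5/(2√b), MU_m = 6.
MRS = 5/(2√b) ÷ 6.
At (16, 14): MRS = 5/48.
So at (16, 14) the consumer would give up 5/48 units of m for one more unit of b.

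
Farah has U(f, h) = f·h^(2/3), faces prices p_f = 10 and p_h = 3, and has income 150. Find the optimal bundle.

f* = 9, h* = 20

MU_f = h^(2/3) and MU_h = 2/3·f·h^(-1/3).
MRS = MU_f/MU_h = (1.5)·h/f.
Tangency: set MRS = p_f/p_h = 10/3.
So (1.5)·h/f = 10/3, i.e. h = (20/9)·f.
Substitute into the budget 10·f + 3·h = 150: (50/3)·f = 150, so f* = 9.
Then h* = (20/9)·9 = 20.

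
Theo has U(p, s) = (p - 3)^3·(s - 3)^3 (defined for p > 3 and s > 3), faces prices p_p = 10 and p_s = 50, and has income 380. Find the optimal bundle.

MU_p = 3·(p−3)^2·(s−3)^3, MU_s = 3·(p−3)^3·(s−3)^2.
MRS = (s−3)/(p−3).
Tangency: set MRS = p_p/p_s = 10/50 = 0.2.
So (s − 3)/(p − 3) = 0.2, i.e. (s − 3) = 0.2·(p − 3).
Rewrite the budget in excess-of-subsistence terms: 10·(p − 3) + 50·(s − 3) = 380 − 10·3 − 50·3 = 200.
Substituting, 20·(p − 3) = 200, so p − 3 = 10 and p* = 13.
Then s − 3 = 0.2·10 = 2, so s* = 5.

p* = 13, s* = 5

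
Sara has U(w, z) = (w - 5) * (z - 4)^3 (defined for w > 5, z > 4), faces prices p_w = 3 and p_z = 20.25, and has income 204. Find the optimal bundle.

w* = 14, z* = 8

MU_w = (z−4)^3, MU_z = 3·(w−5)·(z−4)^2.
MRS = (1/3)·(z−4)/(w−5).
Tangency: set MRS = p_w/p_z = 3/20.25 = 4/27.
So (1/3)·(z − 4)/(w − 5) = 4/27, i.e. (z − 4) = (4/9)·(w − 5).
Rewrite the budget in excess-of-subsistence terms: 3·(w − 5) + 20.25·(z − 4) = 204 − 3·5 − 20.25·4 = 108.
Substituting, 12·(w − 5) = 108, so w − 5 = 9 and w* = 14.
Then z − 4 = (4/9)·9 = 4, so z* = 8.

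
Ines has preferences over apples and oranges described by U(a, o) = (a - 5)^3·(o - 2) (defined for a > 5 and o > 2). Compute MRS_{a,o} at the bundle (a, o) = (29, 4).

MU_a = 3·(a−5)^2·(o−2), MU_o = (a−5)^3.
MRS = (3/1)·(o−2)/(a−5).
At (29, 4): MRS = 0.25.
That is, one extra unit of a is worth 0.25 units of o at the margin.

MRS = 0.25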